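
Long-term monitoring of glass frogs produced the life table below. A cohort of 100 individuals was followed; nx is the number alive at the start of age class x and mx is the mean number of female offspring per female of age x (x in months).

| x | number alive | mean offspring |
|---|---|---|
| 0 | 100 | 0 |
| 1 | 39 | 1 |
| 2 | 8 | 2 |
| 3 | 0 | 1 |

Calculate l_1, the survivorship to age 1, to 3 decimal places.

l_1 = n_1/n_0 = 39/100 = 0.39 → 0.390

0.390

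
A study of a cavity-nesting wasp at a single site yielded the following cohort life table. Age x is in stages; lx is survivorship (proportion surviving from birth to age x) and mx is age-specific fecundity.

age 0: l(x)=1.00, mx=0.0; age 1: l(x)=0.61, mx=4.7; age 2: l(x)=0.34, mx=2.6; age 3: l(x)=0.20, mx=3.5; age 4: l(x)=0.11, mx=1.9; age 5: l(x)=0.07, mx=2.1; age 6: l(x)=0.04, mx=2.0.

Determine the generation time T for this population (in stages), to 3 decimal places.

1.798

lx·mx: 0, 2.867, 0.884, 0.7, 0.209, 0.147, 0.08 → R0 = 4.887
x·lx·mx: 0, 2.867, 1.768, 2.1, 0.836, 0.735, 0.48 → Σ = 8.786
T = 8.786 / 4.887 = 1.797831… → 1.798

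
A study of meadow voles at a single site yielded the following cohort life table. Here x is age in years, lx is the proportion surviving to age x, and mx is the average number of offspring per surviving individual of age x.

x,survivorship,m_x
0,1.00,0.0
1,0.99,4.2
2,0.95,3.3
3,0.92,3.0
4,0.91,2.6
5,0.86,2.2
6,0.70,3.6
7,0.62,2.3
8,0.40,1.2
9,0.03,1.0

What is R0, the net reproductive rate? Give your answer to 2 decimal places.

18.77

lx·mx by age: 0, 4.158, 3.135, 2.76, 2.366, 1.892, 2.52, 1.426, 0.48, 0.03
R0 = Σ lx·mx = 18.767 → 18.77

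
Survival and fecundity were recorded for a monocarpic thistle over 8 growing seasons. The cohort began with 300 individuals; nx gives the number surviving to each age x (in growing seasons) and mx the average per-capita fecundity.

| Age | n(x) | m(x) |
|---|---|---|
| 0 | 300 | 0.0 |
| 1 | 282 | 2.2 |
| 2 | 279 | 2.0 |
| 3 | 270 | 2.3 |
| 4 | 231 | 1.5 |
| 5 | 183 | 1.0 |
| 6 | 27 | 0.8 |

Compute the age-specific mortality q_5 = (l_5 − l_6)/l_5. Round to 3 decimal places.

0.852

lx = nx/n0 = nx/300: 1, 0.94, 0.93, 0.9, 0.77, 0.61, 0.09
q_5 = (l_5 − l_6) / l_5 = (0.61 − 0.09) / 0.61
     = 0.52 / 0.61 = 0.852459… → 0.852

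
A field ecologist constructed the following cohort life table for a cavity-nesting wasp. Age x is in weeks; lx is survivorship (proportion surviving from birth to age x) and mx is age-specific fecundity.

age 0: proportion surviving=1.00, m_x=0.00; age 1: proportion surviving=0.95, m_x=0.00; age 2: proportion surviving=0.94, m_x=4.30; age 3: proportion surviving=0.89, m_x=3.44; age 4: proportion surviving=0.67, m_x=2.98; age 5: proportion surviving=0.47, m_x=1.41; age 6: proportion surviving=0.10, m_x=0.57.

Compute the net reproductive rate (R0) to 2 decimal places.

lx·mx by age: 0, 0, 4.042, 3.0616, 1.9966, 0.6627, 0.057
R0 = Σ lx·mx = 9.8199 → 9.82

9.82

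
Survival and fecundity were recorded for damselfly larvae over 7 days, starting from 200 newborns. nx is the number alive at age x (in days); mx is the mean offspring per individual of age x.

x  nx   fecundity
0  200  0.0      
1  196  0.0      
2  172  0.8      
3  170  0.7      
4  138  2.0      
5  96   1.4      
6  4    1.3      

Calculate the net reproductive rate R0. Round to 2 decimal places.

lx = nx/n0 = nx/200: 1, 0.98, 0.86, 0.85, 0.69, 0.48, 0.02
lx·mx by age: 0, 0, 0.688, 0.595, 1.38, 0.672, 0.026
R0 = Σ lx·mx = 3.361 → 3.36

3.36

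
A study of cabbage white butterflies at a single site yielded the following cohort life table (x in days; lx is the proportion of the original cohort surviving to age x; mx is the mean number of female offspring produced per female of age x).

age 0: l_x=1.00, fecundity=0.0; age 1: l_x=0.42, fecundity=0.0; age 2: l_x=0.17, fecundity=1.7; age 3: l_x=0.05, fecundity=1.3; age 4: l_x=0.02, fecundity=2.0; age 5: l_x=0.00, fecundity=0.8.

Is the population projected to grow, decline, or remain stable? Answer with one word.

R0 = Σ lx·mx = 0 + 0 + 0.289 + 0.065 + 0.04 + 0 = 0.394
R0 < 1, so the population is declining.

declining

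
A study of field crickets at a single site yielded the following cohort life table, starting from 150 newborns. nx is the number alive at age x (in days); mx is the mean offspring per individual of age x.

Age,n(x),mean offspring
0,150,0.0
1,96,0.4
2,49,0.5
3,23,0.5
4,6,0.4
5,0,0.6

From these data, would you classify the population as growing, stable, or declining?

lx = nx/n0 = nx/150: 1, 0.64, 0.32667…, 0.15333…, 0.04, 0
R0 = Σ lx·mx = 0 + 0.256 + 0.163333… + 0.076667… + 0.016 + 0 = 0.512…
R0 < 1, so the population is declining.

declining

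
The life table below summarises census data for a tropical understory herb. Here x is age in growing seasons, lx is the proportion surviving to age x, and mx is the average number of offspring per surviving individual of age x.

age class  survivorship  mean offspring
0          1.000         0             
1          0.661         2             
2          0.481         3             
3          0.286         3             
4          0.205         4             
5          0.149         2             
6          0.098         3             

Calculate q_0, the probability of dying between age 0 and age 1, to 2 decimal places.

0.34

q_0 = (l_0 − l_1) / l_0 = (1 − 0.661) / 1
     = 0.339 / 1 = 0.339 → 0.34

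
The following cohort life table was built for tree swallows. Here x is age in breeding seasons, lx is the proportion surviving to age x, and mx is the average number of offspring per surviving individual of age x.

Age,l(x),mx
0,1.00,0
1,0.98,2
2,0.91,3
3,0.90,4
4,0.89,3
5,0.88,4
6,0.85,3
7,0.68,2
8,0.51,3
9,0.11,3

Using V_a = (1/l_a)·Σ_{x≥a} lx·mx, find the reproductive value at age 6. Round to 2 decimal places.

lx·mx for x ≥ 6: 2.55, 1.36, 1.53, 0.33 → sum = 5.77
V_6 = 5.77 / l_6 = 5.77 / 0.85 = 6.788235… → 6.79

6.79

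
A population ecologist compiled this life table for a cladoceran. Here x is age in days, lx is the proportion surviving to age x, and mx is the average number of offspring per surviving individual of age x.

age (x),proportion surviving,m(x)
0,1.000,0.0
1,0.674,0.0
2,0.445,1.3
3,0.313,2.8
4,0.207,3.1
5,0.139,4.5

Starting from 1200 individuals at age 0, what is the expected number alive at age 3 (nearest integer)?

Expected survivors = N0 · l_3 = 1200 × 0.313 = 375.6 → 376

376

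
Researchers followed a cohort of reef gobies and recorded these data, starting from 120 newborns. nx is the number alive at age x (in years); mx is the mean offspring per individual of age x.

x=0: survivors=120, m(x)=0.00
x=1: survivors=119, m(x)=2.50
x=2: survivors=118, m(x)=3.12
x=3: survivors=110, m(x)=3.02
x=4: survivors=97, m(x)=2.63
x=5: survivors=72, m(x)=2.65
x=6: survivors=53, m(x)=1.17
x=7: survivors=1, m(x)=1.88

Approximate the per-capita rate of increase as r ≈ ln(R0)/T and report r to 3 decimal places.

0.869

lx = nx/n0 = nx/120: 1, 0.99167…, 0.98333…, 0.91667…, 0.80833…, 0.6, 0.44167…, 0.00833…
R0 = Σ lx·mx = 0 + 2.47917… + 3.068… + 2.76833… + 2.12592… + 1.59 + 0.51675… + 0.01567… = 12.563833…
Σ x·lx·mx = 36.584…; T = 36.584…/12.563833… = 2.91185…
r ≈ ln(R0)/T = ln(12.563833…)/2.91185… = 0.86915… → 0.869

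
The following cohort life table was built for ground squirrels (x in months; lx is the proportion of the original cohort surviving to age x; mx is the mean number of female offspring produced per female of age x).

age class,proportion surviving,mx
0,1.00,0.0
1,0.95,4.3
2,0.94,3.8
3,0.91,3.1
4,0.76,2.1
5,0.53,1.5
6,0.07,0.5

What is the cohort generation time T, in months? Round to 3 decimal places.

lx·mx: 0, 4.085, 3.572, 2.821, 1.596, 0.795, 0.035 → R0 = 12.904
x·lx·mx: 0, 4.085, 7.144, 8.463, 6.384, 3.975, 0.21 → Σ = 30.261
T = 30.261 / 12.904 = 2.345087… → 2.345

2.345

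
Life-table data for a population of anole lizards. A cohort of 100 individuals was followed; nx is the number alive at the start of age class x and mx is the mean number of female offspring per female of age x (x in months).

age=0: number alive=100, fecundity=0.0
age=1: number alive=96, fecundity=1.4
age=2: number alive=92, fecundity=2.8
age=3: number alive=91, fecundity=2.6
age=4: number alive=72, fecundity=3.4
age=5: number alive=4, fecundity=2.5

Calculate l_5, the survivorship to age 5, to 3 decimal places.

l_5 = n_5/n_0 = 4/100 = 0.04 → 0.040

0.040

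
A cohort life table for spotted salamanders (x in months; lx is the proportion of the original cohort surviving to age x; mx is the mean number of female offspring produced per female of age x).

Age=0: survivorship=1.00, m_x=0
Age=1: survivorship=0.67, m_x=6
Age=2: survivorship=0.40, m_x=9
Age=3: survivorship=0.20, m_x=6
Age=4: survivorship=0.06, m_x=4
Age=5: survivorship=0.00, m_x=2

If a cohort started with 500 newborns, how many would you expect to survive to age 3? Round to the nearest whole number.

100

Expected survivors = N0 · l_3 = 500 × 0.20 = 100 → 100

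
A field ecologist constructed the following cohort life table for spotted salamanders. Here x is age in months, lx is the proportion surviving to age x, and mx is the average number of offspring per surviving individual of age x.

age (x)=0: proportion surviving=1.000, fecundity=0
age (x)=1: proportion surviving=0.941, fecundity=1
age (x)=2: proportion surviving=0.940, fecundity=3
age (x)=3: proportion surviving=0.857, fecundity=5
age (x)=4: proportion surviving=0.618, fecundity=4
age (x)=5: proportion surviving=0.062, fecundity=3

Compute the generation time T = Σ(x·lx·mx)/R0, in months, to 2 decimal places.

2.83

lx·mx: 0, 0.941, 2.82, 4.285, 2.472, 0.186 → R0 = 10.704
x·lx·mx: 0, 0.941, 5.64, 12.855, 9.888, 0.93 → Σ = 30.254
T = 30.254 / 10.704 = 2.82642… → 2.83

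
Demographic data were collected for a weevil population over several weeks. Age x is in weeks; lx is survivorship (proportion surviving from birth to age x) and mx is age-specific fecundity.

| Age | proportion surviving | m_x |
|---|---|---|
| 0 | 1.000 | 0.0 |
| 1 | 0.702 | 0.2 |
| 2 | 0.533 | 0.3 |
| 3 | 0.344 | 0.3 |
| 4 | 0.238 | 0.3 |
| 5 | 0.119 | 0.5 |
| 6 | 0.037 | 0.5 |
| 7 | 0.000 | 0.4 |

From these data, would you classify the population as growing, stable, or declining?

R0 = Σ lx·mx = 0 + 0.1404 + 0.1599 + 0.1032 + 0.0714 + 0.0595 + 0.0185 + 0 = 0.5529
R0 < 1, so the population is declining.

declining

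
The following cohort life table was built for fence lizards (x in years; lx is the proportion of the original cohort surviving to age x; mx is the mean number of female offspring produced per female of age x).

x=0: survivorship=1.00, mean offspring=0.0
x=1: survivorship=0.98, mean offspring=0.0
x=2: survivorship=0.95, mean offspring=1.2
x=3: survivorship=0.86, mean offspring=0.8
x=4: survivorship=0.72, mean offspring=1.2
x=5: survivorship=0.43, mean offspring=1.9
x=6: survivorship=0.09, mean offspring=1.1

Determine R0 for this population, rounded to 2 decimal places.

3.61

lx·mx by age: 0, 0, 1.14, 0.688, 0.864, 0.817, 0.099
R0 = Σ lx·mx = 3.608 → 3.61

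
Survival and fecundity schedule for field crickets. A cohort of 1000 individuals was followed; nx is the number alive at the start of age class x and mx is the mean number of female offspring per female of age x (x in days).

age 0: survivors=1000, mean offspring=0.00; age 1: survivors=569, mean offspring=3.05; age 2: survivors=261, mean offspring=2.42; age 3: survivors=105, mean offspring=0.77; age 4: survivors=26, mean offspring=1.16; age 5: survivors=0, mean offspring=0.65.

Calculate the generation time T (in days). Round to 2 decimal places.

1.36

lx = nx/n0 = nx/1000: 1, 0.569, 0.261, 0.105, 0.026, 0
lx·mx: 0, 1.73545, 0.63162, 0.08085, 0.03016, 0 → R0 = 2.47808
x·lx·mx: 0, 1.73545, 1.26324, 0.24255, 0.12064, 0 → Σ = 3.36188
T = 3.36188 / 2.47808 = 1.356647… → 1.36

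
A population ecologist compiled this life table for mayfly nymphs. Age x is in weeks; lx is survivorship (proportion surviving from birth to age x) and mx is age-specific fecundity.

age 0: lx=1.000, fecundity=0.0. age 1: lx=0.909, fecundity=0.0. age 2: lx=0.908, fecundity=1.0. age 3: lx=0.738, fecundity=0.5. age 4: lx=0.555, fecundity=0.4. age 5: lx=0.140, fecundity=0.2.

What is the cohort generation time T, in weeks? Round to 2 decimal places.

2.59

lx·mx: 0, 0, 0.908, 0.369, 0.222, 0.028 → R0 = 1.527
x·lx·mx: 0, 0, 1.816, 1.107, 0.888, 0.14 → Σ = 3.951
T = 3.951 / 1.527 = 2.587426… → 2.59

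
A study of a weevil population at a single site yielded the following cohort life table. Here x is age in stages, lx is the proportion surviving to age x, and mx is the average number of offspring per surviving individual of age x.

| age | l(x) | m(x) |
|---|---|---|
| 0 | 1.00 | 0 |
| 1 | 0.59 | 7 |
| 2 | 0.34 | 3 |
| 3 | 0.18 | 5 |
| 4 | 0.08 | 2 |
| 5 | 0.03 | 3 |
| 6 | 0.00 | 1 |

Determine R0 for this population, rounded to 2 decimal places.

6.30

lx·mx by age: 0, 4.13, 1.02, 0.9, 0.16, 0.09, 0
R0 = Σ lx·mx = 6.3 → 6.30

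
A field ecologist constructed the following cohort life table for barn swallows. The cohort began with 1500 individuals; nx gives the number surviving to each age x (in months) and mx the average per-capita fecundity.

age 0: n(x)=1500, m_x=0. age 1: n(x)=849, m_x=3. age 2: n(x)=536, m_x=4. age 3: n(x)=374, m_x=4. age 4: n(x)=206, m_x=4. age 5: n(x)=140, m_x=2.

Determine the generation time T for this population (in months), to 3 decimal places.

lx = nx/n0 = nx/1500: 1, 0.566, 0.35733…, 0.24933…, 0.13733…, 0.09333…
lx·mx: 0, 1.698, 1.429333…, 0.997333…, 0.549333…, 0.186667… → R0 = 4.860667…
x·lx·mx: 0, 1.698, 2.858667…, 2.992…, 2.197333…, 0.933333… → Σ = 10.679333…
T = 10.679333… / 4.860667… = 2.197092… → 2.197

2.197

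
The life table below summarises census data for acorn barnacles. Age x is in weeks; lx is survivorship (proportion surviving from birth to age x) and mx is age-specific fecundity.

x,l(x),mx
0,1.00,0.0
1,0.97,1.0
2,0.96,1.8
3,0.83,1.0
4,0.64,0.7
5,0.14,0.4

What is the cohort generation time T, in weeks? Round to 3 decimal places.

2.229

lx·mx: 0, 0.97, 1.728, 0.83, 0.448, 0.056 → R0 = 4.032
x·lx·mx: 0, 0.97, 3.456, 2.49, 1.792, 0.28 → Σ = 8.988
T = 8.988 / 4.032 = 2.229167… → 2.229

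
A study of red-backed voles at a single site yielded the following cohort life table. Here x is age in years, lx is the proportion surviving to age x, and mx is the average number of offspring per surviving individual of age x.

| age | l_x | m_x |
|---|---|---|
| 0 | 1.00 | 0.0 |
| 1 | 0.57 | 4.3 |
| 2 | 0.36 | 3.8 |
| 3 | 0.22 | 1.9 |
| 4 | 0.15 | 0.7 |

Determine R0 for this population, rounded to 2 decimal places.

4.34

lx·mx by age: 0, 2.451, 1.368, 0.418, 0.105
R0 = Σ lx·mx = 4.342 → 4.34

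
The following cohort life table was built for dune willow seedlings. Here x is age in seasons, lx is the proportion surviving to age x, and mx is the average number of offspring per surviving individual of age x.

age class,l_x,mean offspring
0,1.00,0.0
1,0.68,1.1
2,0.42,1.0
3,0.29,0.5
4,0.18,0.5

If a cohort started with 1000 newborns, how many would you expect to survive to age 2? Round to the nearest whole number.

Expected survivors = N0 · l_2 = 1000 × 0.42 = 420 → 420

420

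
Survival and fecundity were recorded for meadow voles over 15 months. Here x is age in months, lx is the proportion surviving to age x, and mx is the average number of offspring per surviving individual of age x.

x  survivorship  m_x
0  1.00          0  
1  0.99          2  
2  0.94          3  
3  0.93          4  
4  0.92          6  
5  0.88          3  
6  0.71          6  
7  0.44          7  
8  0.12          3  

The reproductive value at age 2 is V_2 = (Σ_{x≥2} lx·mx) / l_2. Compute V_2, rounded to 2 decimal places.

23.83

lx·mx for x ≥ 2: 2.82, 3.72, 5.52, 2.64, 4.26, 3.08, 0.36 → sum = 22.4
V_2 = 22.4 / l_2 = 22.4 / 0.94 = 23.829787… → 23.83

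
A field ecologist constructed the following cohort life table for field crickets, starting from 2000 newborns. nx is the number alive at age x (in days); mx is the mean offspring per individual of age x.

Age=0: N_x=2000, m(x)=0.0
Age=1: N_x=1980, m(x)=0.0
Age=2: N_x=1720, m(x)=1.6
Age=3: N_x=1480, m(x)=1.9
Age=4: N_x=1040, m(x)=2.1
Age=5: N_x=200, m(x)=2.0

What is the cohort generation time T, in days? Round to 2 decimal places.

lx = nx/n0 = nx/2000: 1, 0.99, 0.86, 0.74, 0.52, 0.1
lx·mx: 0, 0, 1.376, 1.406, 1.092, 0.2 → R0 = 4.074
x·lx·mx: 0, 0, 2.752, 4.218, 4.368, 1 → Σ = 12.338
T = 12.338 / 4.074 = 3.028473… → 3.03

3.03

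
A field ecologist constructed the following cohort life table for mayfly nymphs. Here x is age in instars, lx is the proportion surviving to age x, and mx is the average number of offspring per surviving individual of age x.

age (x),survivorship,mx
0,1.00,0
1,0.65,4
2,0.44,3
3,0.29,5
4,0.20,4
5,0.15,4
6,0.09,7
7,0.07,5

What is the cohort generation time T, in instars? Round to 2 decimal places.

2.84

lx·mx: 0, 2.6, 1.32, 1.45, 0.8, 0.6, 0.63, 0.35 → R0 = 7.75
x·lx·mx: 0, 2.6, 2.64, 4.35, 3.2, 3, 3.78, 2.45 → Σ = 22.02
T = 22.02 / 7.75 = 2.84129… → 2.84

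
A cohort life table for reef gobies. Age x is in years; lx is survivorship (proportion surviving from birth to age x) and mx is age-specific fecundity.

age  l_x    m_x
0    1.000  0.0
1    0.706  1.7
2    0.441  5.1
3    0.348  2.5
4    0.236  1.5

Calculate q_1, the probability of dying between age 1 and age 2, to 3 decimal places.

q_1 = (l_1 − l_2) / l_1 = (0.706 − 0.441) / 0.706
     = 0.265 / 0.706 = 0.375354… → 0.375

0.375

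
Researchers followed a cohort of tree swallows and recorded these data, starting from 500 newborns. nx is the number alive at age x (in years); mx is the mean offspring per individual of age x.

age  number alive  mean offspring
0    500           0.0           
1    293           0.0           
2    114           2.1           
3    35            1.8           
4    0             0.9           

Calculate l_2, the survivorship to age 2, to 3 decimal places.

0.228

l_2 = n_2/n_0 = 114/500 = 0.228 → 0.228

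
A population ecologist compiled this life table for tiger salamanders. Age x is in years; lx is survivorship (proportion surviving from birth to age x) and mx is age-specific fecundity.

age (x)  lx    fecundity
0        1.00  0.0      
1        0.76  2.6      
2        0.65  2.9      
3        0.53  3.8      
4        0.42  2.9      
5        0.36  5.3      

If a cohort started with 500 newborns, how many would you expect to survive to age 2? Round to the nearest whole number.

325

Expected survivors = N0 · l_2 = 500 × 0.65 = 325 → 325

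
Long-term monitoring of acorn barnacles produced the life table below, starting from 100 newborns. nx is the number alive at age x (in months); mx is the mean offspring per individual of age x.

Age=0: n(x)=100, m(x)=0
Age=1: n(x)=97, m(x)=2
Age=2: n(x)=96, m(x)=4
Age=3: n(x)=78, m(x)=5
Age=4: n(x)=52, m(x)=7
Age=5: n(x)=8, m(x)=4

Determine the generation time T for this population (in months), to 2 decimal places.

lx = nx/n0 = nx/100: 1, 0.97, 0.96, 0.78, 0.52, 0.08
lx·mx: 0, 1.94, 3.84, 3.9, 3.64, 0.32 → R0 = 13.64
x·lx·mx: 0, 1.94, 7.68, 11.7, 14.56, 1.6 → Σ = 37.48
T = 37.48 / 13.64 = 2.747801… → 2.75

2.75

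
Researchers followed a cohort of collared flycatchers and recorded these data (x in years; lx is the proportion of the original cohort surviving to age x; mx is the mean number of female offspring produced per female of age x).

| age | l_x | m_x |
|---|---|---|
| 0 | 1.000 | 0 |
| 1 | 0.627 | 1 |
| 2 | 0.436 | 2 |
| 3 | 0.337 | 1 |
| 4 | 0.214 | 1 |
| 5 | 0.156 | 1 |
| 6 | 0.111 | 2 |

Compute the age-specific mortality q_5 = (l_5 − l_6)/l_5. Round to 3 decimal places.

q_5 = (l_5 − l_6) / l_5 = (0.156 − 0.111) / 0.156
     = 0.045 / 0.156 = 0.288462… → 0.288

0.288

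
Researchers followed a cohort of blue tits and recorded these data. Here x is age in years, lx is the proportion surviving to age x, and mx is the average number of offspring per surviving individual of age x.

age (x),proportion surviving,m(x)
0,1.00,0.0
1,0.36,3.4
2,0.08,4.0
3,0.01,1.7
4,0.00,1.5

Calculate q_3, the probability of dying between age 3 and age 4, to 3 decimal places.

q_3 = (l_3 − l_4) / l_3 = (0.01 − 0) / 0.01
     = 0.01 / 0.01 = 1 → 1.000

1.000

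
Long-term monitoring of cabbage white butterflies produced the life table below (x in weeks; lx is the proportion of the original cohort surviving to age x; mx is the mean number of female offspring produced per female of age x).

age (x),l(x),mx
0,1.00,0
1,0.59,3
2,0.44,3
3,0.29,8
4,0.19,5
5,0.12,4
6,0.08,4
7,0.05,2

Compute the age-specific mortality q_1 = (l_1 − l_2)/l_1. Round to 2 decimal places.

0.25

q_1 = (l_1 − l_2) / l_1 = (0.59 − 0.44) / 0.59
     = 0.15 / 0.59 = 0.254237… → 0.25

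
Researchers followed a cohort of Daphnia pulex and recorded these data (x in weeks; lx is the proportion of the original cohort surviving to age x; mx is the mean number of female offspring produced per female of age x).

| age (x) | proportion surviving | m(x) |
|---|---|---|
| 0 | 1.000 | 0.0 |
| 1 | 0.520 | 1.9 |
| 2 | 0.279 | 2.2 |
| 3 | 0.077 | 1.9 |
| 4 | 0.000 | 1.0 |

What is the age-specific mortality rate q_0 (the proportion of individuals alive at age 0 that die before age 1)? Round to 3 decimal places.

0.480

q_0 = (l_0 − l_1) / l_0 = (1 − 0.52) / 1
     = 0.48 / 1 = 0.48 → 0.480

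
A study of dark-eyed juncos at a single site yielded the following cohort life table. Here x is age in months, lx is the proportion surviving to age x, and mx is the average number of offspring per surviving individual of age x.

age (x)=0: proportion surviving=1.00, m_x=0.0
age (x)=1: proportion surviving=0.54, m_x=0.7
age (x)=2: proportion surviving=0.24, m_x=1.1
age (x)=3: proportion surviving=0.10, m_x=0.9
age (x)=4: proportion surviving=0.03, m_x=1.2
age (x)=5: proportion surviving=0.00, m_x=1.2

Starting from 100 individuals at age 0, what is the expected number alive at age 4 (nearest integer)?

Expected survivors = N0 · l_4 = 100 × 0.03 = 3 → 3

3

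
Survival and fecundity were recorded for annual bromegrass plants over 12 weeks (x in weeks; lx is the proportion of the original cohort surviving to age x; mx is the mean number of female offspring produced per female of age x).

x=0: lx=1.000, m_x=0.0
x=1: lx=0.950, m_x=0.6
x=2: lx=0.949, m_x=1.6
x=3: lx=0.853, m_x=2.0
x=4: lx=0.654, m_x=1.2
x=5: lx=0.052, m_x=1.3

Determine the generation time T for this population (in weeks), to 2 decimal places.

lx·mx: 0, 0.57, 1.5184, 1.706, 0.7848, 0.0676 → R0 = 4.6468
x·lx·mx: 0, 0.57, 3.0368, 5.118, 3.1392, 0.338 → Σ = 12.202
T = 12.202 / 4.6468 = 2.625893… → 2.63

2.63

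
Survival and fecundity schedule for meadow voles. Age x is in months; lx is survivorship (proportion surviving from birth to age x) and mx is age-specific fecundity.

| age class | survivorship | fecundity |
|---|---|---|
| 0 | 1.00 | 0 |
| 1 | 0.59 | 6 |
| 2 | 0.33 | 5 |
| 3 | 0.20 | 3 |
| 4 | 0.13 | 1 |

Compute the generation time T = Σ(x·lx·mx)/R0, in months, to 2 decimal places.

lx·mx: 0, 3.54, 1.65, 0.6, 0.13 → R0 = 5.92
x·lx·mx: 0, 3.54, 3.3, 1.8, 0.52 → Σ = 9.16
T = 9.16 / 5.92 = 1.547297… → 1.55

1.55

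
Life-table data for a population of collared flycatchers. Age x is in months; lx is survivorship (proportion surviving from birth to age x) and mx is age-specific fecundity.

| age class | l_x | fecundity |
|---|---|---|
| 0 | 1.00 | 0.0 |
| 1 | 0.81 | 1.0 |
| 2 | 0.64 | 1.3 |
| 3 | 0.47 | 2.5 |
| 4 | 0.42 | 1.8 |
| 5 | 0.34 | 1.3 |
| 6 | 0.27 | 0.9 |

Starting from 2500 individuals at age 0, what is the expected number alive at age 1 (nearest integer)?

2025

Expected survivors = N0 · l_1 = 2500 × 0.81 = 2025 → 2025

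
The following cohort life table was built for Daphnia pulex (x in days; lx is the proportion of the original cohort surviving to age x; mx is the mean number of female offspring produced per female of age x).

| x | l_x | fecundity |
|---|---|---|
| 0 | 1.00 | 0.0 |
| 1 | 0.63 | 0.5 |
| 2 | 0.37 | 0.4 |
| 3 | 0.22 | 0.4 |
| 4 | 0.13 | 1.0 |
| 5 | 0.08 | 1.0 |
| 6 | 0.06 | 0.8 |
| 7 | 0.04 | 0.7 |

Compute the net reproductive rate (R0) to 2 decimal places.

lx·mx by age: 0, 0.315, 0.148, 0.088, 0.13, 0.08, 0.048, 0.028
R0 = Σ lx·mx = 0.837 → 0.84

0.84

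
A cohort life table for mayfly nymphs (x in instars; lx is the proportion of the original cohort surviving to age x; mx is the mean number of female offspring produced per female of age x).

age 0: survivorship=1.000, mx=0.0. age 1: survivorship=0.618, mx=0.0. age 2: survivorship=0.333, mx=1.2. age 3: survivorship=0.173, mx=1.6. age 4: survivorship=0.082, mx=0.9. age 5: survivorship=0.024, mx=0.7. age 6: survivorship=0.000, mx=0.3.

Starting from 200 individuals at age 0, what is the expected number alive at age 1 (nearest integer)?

124

Expected survivors = N0 · l_1 = 200 × 0.618 = 123.6 → 124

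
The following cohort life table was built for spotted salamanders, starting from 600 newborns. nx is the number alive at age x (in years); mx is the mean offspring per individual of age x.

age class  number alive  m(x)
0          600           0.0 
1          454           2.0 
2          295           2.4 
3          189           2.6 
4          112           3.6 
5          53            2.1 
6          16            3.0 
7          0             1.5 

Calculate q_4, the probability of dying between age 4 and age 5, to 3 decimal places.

0.527

lx = nx/n0 = nx/600: 1, 0.75667…, 0.49167…, 0.315, 0.18667…, 0.08833…, 0.02667…, 0
q_4 = (l_4 − l_5) / l_4 = (0.186667… − 0.088333…) / 0.186667…
     = 0.098333… / 0.186667… = 0.526786… → 0.527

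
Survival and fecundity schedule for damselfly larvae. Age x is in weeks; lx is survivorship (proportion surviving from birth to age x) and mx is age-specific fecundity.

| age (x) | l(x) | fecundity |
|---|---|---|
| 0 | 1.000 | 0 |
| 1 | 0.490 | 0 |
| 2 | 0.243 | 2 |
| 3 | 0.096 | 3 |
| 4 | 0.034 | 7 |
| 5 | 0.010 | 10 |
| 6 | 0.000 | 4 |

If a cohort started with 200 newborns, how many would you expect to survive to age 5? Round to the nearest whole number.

Expected survivors = N0 · l_5 = 200 × 0.010 = 2 → 2

2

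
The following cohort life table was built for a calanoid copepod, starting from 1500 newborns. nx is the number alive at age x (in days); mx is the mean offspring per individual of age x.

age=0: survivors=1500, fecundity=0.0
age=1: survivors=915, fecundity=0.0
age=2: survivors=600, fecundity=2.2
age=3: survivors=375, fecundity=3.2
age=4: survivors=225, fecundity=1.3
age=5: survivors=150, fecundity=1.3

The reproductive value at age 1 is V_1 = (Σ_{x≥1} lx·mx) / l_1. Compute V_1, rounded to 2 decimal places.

lx = nx/n0 = nx/1500: 1, 0.61, 0.4, 0.25, 0.15, 0.1
lx·mx for x ≥ 1: 0, 0.88, 0.8, 0.195, 0.13 → sum = 2.005
V_1 = 2.005 / l_1 = 2.005 / 0.61 = 3.286885… → 3.29

3.29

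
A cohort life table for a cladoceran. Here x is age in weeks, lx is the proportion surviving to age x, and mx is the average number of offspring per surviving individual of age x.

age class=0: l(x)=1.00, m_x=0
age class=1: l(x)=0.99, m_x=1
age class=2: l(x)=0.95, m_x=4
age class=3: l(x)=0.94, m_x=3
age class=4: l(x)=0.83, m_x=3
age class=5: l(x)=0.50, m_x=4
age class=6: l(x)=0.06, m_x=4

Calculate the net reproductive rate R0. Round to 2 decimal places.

12.34

lx·mx by age: 0, 0.99, 3.8, 2.82, 2.49, 2, 0.24
R0 = Σ lx·mx = 12.34 → 12.34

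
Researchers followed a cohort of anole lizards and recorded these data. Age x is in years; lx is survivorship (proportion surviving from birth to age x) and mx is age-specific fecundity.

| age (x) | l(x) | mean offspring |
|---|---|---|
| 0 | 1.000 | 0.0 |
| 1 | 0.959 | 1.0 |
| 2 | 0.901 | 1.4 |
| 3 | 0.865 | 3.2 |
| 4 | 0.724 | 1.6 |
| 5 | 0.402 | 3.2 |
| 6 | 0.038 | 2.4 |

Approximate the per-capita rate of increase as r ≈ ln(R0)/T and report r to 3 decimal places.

0.649

R0 = Σ lx·mx = 0 + 0.959 + 1.2614 + 2.768 + 1.1584 + 1.2864 + 0.0912 = 7.5244
Σ x·lx·mx = 23.3986; T = 23.3986/7.5244 = 3.1097…
r ≈ ln(R0)/T = ln(7.5244)/3.1097… = 0.64899… → 0.649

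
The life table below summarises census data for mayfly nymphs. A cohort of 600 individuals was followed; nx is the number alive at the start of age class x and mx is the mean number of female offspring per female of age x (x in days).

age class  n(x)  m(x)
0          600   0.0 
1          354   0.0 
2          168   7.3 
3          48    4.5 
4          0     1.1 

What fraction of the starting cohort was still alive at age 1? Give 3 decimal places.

0.590

l_1 = n_1/n_0 = 354/600 = 0.59 → 0.590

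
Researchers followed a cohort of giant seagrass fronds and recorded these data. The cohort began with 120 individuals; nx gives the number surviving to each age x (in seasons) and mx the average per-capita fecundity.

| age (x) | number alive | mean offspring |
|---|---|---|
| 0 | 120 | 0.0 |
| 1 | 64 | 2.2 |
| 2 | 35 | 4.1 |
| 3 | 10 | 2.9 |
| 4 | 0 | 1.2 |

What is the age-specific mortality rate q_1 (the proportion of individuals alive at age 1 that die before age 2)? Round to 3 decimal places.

lx = nx/n0 = nx/120: 1, 0.53333…, 0.29167…, 0.08333…, 0
q_1 = (l_1 − l_2) / l_1 = (0.533333… − 0.291667…) / 0.533333…
     = 0.241667… / 0.533333… = 0.453125… → 0.453

0.453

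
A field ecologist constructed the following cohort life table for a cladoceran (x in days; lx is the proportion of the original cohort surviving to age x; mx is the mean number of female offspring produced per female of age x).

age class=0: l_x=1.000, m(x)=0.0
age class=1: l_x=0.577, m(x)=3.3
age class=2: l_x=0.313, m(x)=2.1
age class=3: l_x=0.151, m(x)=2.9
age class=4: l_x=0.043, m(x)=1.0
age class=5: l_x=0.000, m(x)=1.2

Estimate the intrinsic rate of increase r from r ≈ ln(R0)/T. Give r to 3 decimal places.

R0 = Σ lx·mx = 0 + 1.9041 + 0.6573 + 0.4379 + 0.043 + 0 = 3.0423
Σ x·lx·mx = 4.7044; T = 4.7044/3.0423 = 1.54633…
r ≈ ln(R0)/T = ln(3.0423)/1.54633… = 0.71952… → 0.720

0.720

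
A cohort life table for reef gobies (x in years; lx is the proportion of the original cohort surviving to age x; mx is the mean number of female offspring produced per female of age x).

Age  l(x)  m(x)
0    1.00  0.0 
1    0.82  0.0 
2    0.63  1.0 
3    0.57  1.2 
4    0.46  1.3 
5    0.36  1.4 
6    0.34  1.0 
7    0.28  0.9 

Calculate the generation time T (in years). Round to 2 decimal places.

lx·mx: 0, 0, 0.63, 0.684, 0.598, 0.504, 0.34, 0.252 → R0 = 3.008
x·lx·mx: 0, 0, 1.26, 2.052, 2.392, 2.52, 2.04, 1.764 → Σ = 12.028
T = 12.028 / 3.008 = 3.99867… → 4.00

4.00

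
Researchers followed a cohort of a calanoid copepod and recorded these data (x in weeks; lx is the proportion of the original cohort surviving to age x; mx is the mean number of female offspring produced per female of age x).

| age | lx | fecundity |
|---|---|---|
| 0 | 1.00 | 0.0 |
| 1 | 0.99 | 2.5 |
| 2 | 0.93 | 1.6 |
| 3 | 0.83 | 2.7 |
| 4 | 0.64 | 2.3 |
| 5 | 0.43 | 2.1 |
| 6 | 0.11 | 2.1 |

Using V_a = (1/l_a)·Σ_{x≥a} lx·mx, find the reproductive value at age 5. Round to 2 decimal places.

2.64

lx·mx for x ≥ 5: 0.903, 0.231 → sum = 1.134
V_5 = 1.134 / l_5 = 1.134 / 0.43 = 2.637209… → 2.64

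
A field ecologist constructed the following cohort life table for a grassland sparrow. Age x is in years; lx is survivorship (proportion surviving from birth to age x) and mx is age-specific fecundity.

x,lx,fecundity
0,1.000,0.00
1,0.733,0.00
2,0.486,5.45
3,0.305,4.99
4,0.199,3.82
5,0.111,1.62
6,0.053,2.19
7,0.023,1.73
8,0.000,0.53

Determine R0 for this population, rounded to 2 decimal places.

lx·mx by age: 0, 0, 2.6487, 1.52195, 0.76018, 0.17982, 0.11607, 0.03979, 0
R0 = Σ lx·mx = 5.26651 → 5.27

5.27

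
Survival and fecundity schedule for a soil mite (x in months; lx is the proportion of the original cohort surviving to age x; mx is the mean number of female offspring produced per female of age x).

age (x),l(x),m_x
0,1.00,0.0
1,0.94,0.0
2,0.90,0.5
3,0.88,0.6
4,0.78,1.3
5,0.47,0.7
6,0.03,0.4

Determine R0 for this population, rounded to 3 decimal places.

lx·mx by age: 0, 0, 0.45, 0.528, 1.014, 0.329, 0.012
R0 = Σ lx·mx = 2.333 → 2.333

2.333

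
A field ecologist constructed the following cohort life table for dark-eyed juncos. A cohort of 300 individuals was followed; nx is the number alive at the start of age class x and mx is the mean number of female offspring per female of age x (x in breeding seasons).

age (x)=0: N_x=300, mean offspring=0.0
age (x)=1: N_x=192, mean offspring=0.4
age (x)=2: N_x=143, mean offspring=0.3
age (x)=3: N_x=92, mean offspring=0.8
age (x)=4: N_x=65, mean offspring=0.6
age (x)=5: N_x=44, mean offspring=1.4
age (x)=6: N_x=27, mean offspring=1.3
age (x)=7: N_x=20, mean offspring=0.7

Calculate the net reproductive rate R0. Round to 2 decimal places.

1.14

lx = nx/n0 = nx/300: 1, 0.64, 0.47667…, 0.30667…, 0.21667…, 0.14667…, 0.09, 0.06667…
lx·mx by age: 0, 0.256, 0.143…, 0.245333…, 0.13…, 0.205333…, 0.117, 0.046667…
R0 = Σ lx·mx = 1.143333… → 1.14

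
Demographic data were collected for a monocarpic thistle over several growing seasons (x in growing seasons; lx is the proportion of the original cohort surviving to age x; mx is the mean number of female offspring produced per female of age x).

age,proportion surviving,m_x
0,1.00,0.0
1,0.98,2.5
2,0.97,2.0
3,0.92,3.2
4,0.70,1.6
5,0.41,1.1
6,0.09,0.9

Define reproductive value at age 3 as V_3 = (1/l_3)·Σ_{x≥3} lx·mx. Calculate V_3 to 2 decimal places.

5.00

lx·mx for x ≥ 3: 2.944, 1.12, 0.451, 0.081 → sum = 4.596
V_3 = 4.596 / l_3 = 4.596 / 0.92 = 4.995652… → 5.00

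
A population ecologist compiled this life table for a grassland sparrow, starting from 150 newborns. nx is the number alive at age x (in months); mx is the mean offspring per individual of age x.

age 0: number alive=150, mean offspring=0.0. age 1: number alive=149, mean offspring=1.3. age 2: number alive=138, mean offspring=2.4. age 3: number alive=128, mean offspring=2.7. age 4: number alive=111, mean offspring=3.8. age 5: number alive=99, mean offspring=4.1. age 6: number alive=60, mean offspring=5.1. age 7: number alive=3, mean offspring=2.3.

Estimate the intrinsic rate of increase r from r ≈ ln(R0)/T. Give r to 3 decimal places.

0.697

lx = nx/n0 = nx/150: 1, 0.99333…, 0.92, 0.85333…, 0.74, 0.66, 0.4, 0.02
R0 = Σ lx·mx = 0 + 1.29133… + 2.208 + 2.304… + 2.812 + 2.706 + 2.04 + 0.046 = 13.407333…
Σ x·lx·mx = 49.959333…; T = 49.959333…/13.407333… = 3.72627…
r ≈ ln(R0)/T = ln(13.407333…)/3.72627… = 0.69662… → 0.697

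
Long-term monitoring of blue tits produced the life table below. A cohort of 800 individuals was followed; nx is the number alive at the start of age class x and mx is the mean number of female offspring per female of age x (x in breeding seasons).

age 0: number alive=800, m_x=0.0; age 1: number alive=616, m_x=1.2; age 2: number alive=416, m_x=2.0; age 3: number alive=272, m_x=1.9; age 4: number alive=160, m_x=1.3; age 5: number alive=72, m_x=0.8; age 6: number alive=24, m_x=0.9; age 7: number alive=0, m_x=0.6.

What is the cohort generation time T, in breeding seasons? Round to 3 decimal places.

lx = nx/n0 = nx/800: 1, 0.77, 0.52, 0.34, 0.2, 0.09, 0.03, 0
lx·mx: 0, 0.924, 1.04, 0.646, 0.26, 0.072, 0.027, 0 → R0 = 2.969
x·lx·mx: 0, 0.924, 2.08, 1.938, 1.04, 0.36, 0.162, 0 → Σ = 6.504
T = 6.504 / 2.969 = 2.190637… → 2.191

2.191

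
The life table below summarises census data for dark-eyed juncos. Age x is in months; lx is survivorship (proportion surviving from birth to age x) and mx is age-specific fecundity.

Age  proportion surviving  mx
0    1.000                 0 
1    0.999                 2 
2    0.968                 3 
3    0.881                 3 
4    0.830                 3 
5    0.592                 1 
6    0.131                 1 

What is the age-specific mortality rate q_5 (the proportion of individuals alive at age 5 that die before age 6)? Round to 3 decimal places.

0.779

q_5 = (l_5 − l_6) / l_5 = (0.592 − 0.131) / 0.592
     = 0.461 / 0.592 = 0.778716… → 0.779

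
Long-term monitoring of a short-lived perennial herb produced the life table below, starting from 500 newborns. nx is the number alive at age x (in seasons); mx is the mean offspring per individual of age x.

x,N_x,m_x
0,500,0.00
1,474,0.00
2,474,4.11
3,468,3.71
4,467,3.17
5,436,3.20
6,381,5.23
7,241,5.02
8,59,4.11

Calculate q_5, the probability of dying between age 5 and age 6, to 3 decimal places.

0.126

lx = nx/n0 = nx/500: 1, 0.948, 0.948, 0.936, 0.934, 0.872, 0.762, 0.482, 0.118
q_5 = (l_5 − l_6) / l_5 = (0.872 − 0.762) / 0.872
     = 0.11 / 0.872 = 0.126147… → 0.126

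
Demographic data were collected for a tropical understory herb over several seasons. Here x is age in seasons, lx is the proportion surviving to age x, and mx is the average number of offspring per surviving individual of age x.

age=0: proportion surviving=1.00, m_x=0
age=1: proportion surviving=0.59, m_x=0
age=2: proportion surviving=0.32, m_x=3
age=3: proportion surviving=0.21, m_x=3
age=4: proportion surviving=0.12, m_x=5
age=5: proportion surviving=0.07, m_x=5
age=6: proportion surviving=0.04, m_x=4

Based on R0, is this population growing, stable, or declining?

R0 = Σ lx·mx = 0 + 0 + 0.96 + 0.63 + 0.6 + 0.35 + 0.16 = 2.7
R0 > 1, so the population is growing.

growing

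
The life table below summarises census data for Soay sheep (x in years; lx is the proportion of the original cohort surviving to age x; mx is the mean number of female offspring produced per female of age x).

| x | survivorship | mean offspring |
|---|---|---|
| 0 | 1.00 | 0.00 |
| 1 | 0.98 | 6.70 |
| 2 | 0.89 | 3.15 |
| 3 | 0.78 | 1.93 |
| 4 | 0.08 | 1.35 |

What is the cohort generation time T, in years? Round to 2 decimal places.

1.56

lx·mx: 0, 6.566, 2.8035, 1.5054, 0.108 → R0 = 10.9829
x·lx·mx: 0, 6.566, 5.607, 4.5162, 0.432 → Σ = 17.1212
T = 17.1212 / 10.9829 = 1.558896… → 1.56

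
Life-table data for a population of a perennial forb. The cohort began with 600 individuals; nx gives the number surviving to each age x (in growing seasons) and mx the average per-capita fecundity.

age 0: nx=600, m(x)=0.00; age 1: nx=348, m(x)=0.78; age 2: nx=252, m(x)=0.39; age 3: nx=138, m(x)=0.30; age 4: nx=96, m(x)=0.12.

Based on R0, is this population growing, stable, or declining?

declining

lx = nx/n0 = nx/600: 1, 0.58, 0.42, 0.23, 0.16
R0 = Σ lx·mx = 0 + 0.4524 + 0.1638 + 0.069 + 0.0192 = 0.7044
R0 < 1, so the population is declining.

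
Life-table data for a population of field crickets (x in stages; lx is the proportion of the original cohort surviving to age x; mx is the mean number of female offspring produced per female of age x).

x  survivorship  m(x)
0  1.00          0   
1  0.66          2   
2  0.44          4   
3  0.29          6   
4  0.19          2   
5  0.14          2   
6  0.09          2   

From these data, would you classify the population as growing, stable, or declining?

growing

R0 = Σ lx·mx = 0 + 1.32 + 1.76 + 1.74 + 0.38 + 0.28 + 0.18 = 5.66
R0 > 1, so the population is growing.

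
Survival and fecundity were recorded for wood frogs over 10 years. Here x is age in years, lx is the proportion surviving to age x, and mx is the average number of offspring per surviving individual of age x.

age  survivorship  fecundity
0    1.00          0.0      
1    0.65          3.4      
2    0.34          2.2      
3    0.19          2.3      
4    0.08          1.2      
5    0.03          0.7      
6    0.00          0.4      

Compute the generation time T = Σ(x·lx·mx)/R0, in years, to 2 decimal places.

1.57

lx·mx: 0, 2.21, 0.748, 0.437, 0.096, 0.021, 0 → R0 = 3.512
x·lx·mx: 0, 2.21, 1.496, 1.311, 0.384, 0.105, 0 → Σ = 5.506
T = 5.506 / 3.512 = 1.567768… → 1.57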